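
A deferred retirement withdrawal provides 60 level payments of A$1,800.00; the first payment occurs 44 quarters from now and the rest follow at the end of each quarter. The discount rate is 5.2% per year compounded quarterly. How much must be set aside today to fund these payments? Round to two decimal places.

A$42,848.99

Ordinary annuity of 60 payments, first payment at period 44.
Periodic rate r = 0.052/4 per quarter; n is counted in quarters.
The ordinary-annuity PV formula values the stream one period before the first payment (period 43); discount that back 43 periods:
PV₀ = 1,800 × [1 − (1+r)^−60] / r × (1+r)^−43 = A$42,848.99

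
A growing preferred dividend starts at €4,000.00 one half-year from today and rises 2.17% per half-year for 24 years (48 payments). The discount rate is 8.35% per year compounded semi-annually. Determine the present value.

Periodic rate r = 0.0835/2 per half-year; n is counted in half-years.
Growing ordinary annuity: PV = PMT₁ × [1 − ((1+g)/(1+r))^n] / (r − g) = 4,000 × [1 − ((1+0.0217)/(1+r))^48] / (r − 0.0217) = €121,010.21.

€121,010.21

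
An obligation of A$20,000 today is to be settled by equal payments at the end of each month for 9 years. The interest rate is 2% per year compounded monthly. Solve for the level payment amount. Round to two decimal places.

A$202.51

Level ordinary annuity; solve PV = PMT × [(1 − (1+r)^−n)/r] for PMT.
Periodic rate r = 0.02/12 per month; n is counted in months.
With n = 108: PMT = 20,000 / ([(1 − (1+r)^−n)/r]) = A$202.51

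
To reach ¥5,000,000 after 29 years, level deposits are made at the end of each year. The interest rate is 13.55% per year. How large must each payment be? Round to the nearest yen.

¥17,439

Level ordinary annuity; solve FV = PMT × [((1+r)^n − 1)/r] for PMT.
Periodic rate r = 0.1355 per year.
With n = 29: PMT = 5,000,000 / ([((1+r)^n − 1)/r]) = ¥17,439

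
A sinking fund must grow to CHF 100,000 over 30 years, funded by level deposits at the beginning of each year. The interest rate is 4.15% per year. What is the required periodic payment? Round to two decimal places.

CHF 1,669.51

Level annuity due; solve FV = PMT × [((1+r)^n − 1)/r] × (1+r) for PMT.
Periodic rate r = 0.0415 per year.
With n = 30: PMT = 100,000 / ([((1+r)^n − 1)/r] × (1+r)) = CHF 1,669.51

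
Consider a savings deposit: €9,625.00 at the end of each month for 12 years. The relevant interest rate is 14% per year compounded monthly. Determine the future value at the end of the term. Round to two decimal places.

This is an ordinary annuity: 144 deposits of €9,625.00 at the end of each month.
Periodic rate r = 0.14/12 per month; n is counted in months.
FV = PMT × [((1+r)^n − 1)/r] = 9,625 × [(1+r)^144 − 1] / r = €3,558,746.26

€3,558,746.26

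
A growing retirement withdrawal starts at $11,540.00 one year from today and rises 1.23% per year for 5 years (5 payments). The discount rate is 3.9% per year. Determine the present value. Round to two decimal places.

$52,752.37

Periodic rate r = 0.039 per year.
Growing ordinary annuity: PV = PMT₁ × [1 − ((1+g)/(1+r))^n] / (r − g) = 11,540 × [1 − ((1+0.0123)/(1+r))^5] / (r − 0.0123) = $52,752.37.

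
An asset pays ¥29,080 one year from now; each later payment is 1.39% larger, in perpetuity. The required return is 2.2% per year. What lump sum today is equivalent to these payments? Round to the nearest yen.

Periodic rate r = 0.022 per year.
Growing perpetuity (Gordon): PV = PMT₁ / (r − g) = 29,080 / (r − 0.0139) = ¥3,590,123.

¥3,590,123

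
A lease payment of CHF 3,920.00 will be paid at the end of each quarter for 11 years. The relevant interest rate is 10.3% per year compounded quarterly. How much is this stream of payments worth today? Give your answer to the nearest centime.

CHF 102,495.77

This is an ordinary annuity: 44 payments of CHF 3,920.00 at the end of each quarter.
Periodic rate r = 0.103/4 per quarter; n is counted in quarters.
PV = PMT × [(1 − (1+r)^−n)/r] = 3,920 × [1 − (1+r)^−44] / r = CHF 102,495.77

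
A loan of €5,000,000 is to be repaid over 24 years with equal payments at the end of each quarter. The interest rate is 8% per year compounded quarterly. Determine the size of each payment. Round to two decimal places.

€117,565.64

Level ordinary annuity; solve PV = PMT × [(1 − (1+r)^−n)/r] for PMT.
Periodic rate r = 0.08/4 per quarter; n is counted in quarters.
With n = 96: PMT = 5,000,000 / ([(1 − (1+r)^−n)/r]) = €117,565.64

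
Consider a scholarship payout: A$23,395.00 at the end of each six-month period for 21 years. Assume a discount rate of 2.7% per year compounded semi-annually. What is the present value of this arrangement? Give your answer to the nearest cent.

This is an ordinary annuity: 42 payments of A$23,395.00 at the end of each six-month period.
Periodic rate r = 0.027/2 per half-year; n is counted in half-years.
PV = PMT × [(1 − (1+r)^−n)/r] = 23,395 × [1 − (1+r)^−42] / r = A$746,248.14

A$746,248.14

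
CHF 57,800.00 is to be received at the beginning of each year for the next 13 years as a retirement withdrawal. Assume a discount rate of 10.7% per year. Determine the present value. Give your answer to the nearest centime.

This is an annuity due: 13 payments of CHF 57,800.00 at the beginning of each year.
Periodic rate r = 0.107 per year.
PV = PMT × [(1 − (1+r)^−n)/r] × (1+r) = 57,800 × [1 − (1+r)^−13] / r × (1+r) = CHF 438,482.54

CHF 438,482.54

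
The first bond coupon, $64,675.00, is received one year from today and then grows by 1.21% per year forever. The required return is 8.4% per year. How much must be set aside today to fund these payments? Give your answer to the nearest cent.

$899,513.21

Periodic rate r = 0.084 per year.
Growing perpetuity (Gordon): PV = PMT₁ / (r − g) = 64,675 / (r − 0.0121) = $899,513.21.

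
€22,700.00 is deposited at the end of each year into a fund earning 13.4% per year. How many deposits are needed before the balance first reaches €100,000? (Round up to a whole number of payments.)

4 payments

Periodic rate r = 0.134 per year.
Ordinary annuity FV: 100,000 = 22,700 × [((1+r)^n − 1)/r].
(1+r)^n = 1 + 100,000 × r / 22,700, so n = ln(1 + 100,000·r/22,700) / ln(1+r) = 3.69.
Round up to a whole number of payments: n = 4.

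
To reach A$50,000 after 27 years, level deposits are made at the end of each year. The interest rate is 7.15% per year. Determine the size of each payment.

Level ordinary annuity; solve FV = PMT × [((1+r)^n − 1)/r] for PMT.
Periodic rate r = 0.0715 per year.
With n = 27: PMT = 50,000 / ([((1+r)^n − 1)/r]) = A$655.55

A$655.55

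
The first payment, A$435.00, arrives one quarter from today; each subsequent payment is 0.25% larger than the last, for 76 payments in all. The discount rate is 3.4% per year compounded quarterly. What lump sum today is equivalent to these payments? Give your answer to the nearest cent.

A$26,433.80

Periodic rate r = 0.034/4 per quarter; n is counted in quarters.
Growing ordinary annuity: PV = PMT₁ × [1 − ((1+g)/(1+r))^n] / (r − g) = 435 × [1 − ((1+0.0025)/(1+r))^76] / (r − 0.0025) = A$26,433.80.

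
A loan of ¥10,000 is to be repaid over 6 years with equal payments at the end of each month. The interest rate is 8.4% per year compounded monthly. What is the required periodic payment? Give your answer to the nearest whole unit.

¥177

Level ordinary annuity; solve PV = PMT × [(1 − (1+r)^−n)/r] for PMT.
Periodic rate r = 0.084/12 per month; n is counted in months.
With n = 72: PMT = 10,000 / ([(1 − (1+r)^−n)/r]) = ¥177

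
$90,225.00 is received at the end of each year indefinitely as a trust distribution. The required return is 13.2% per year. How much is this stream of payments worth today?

Periodic rate r = 0.132 per year.
Level perpetuity: PV = PMT / r = 90,225 / (0.132) = $683,522.73.

$683,522.73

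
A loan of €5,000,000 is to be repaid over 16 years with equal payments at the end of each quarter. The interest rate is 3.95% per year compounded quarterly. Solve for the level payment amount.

€105,768.37

Level ordinary annuity; solve PV = PMT × [(1 − (1+r)^−n)/r] for PMT.
Periodic rate r = 0.0395/4 per quarter; n is counted in quarters.
With n = 64: PMT = 5,000,000 / ([(1 − (1+r)^−n)/r]) = €105,768.37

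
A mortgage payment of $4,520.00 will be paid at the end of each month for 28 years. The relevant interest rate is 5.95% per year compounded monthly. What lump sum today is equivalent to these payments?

$738,592.71

This is an ordinary annuity: 336 payments of $4,520.00 at the end of each month.
Periodic rate r = 0.0595/12 per month; n is counted in months.
PV = PMT × [(1 − (1+r)^−n)/r] = 4,520 × [1 − (1+r)^−336] / r = $738,592.71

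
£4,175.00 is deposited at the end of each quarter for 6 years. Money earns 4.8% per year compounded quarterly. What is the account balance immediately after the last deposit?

This is an ordinary annuity: 24 deposits of £4,175.00 at the end of each quarter.
Periodic rate r = 0.048/4 per quarter; n is counted in quarters.
FV = PMT × [((1+r)^n − 1)/r] = 4,175 × [(1+r)^24 − 1] / r = £115,324.91

£115,324.91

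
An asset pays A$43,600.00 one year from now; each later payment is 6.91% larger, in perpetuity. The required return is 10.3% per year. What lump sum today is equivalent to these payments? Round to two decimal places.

Periodic rate r = 0.103 per year.
Growing perpetuity (Gordon): PV = PMT₁ / (r − g) = 43,600 / (r − 0.0691) = A$1,286,135.69.

A$1,286,135.69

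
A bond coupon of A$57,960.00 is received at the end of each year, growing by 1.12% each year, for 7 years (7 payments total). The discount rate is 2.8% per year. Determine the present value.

A$375,838.22

Periodic rate r = 0.028 per year.
Growing ordinary annuity: PV = PMT₁ × [1 − ((1+g)/(1+r))^n] / (r − g) = 57,960 × [1 − ((1+0.0112)/(1+r))^7] / (r − 0.0112) = A$375,838.22.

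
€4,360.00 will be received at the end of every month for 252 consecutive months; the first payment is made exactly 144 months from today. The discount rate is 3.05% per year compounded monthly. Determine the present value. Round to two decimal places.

€563,847.02

Ordinary annuity of 252 payments, first payment at period 144.
Periodic rate r = 0.0305/12 per month; n is counted in months.
The ordinary-annuity PV formula values the stream one period before the first payment (period 143); discount that back 143 periods:
PV₀ = 4,360 × [1 − (1+r)^−252] / r × (1+r)^−143 = €563,847.02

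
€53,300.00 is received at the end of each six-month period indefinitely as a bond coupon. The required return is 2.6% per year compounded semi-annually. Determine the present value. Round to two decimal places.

€4,100,000.00

Periodic rate r = 0.026/2 per half-year.
Level perpetuity: PV = PMT / r = 53,300 / (0.026/2) = €4,100,000.00.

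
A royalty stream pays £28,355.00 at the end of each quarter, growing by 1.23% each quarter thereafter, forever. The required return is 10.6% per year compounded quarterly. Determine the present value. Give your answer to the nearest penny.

£1,996,830.99

Periodic rate r = 0.106/4 per quarter.
Growing perpetuity (Gordon): PV = PMT₁ / (r − g) = 28,355 / (r − 0.0123) = £1,996,830.99.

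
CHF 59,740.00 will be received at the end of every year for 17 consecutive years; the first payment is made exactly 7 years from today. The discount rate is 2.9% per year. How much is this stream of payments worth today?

CHF 667,935.04

Ordinary annuity of 17 payments, first payment at period 7.
Periodic rate r = 0.029 per year.
The ordinary-annuity PV formula values the stream one period before the first payment (period 6); discount that back 6 periods:
PV₀ = 59,740 × [1 − (1+r)^−17] / r × (1+r)^−6 = CHF 667,935.04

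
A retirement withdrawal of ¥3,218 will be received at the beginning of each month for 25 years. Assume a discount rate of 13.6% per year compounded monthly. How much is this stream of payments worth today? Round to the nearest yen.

¥277,391

This is an annuity due: 300 payments of ¥3,218 at the beginning of each month.
Periodic rate r = 0.136/12 per month; n is counted in months.
PV = PMT × [(1 − (1+r)^−n)/r] × (1+r) = 3,218 × [1 − (1+r)^−300] / r × (1+r) = ¥277,391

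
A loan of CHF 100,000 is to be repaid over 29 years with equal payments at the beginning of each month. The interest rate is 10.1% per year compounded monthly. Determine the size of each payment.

Level annuity due; solve PV = PMT × [(1 − (1+r)^−n)/r] × (1+r) for PMT.
Periodic rate r = 0.101/12 per month; n is counted in months.
With n = 348: PMT = 100,000 / ([(1 − (1+r)^−n)/r] × (1+r)) = CHF 882.39

CHF 882.39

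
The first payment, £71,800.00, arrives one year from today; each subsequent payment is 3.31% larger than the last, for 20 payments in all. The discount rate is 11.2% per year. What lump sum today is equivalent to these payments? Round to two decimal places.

Periodic rate r = 0.112 per year.
Growing ordinary annuity: PV = PMT₁ × [1 − ((1+g)/(1+r))^n] / (r − g) = 71,800 × [1 − ((1+0.0331)/(1+r))^20] / (r − 0.0331) = £701,179.77.

£701,179.77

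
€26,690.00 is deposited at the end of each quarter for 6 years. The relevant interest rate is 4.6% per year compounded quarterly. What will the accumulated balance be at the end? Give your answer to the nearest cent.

€732,870.20

This is an ordinary annuity: 24 deposits of €26,690.00 at the end of each quarter.
Periodic rate r = 0.046/4 per quarter; n is counted in quarters.
FV = PMT × [((1+r)^n − 1)/r] = 26,690 × [(1+r)^24 − 1] / r = €732,870.20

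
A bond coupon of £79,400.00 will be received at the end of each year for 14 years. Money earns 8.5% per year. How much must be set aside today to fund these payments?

£636,001.68

This is an ordinary annuity: 14 payments of £79,400.00 at the end of each year.
Periodic rate r = 0.085 per year.
PV = PMT × [(1 − (1+r)^−n)/r] = 79,400 × [1 − (1+r)^−14] / r = £636,001.68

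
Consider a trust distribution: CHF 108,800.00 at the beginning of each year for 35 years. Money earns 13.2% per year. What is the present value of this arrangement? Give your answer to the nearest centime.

This is an annuity due: 35 payments of CHF 108,800.00 at the beginning of each year.
Periodic rate r = 0.132 per year.
PV = PMT × [(1 − (1+r)^−n)/r] × (1+r) = 108,800 × [1 − (1+r)^−35] / r × (1+r) = CHF 920,872.82

CHF 920,872.82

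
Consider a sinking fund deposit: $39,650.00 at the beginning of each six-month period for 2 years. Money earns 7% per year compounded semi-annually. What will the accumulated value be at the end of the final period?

This is an annuity due: 4 deposits of $39,650.00 at the beginning of each six-month period.
Periodic rate r = 0.07/2 per half-year; n is counted in half-years.
FV = PMT × [((1+r)^n − 1)/r] × (1+r) = 39,650 × [(1+r)^4 − 1] / r × (1+r) = $172,971.77

$172,971.77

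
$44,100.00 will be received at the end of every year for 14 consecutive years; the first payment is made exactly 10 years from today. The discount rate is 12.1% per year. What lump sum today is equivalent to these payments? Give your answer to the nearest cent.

$104,030.94

Ordinary annuity of 14 payments, first payment at period 10.
Periodic rate r = 0.121 per year.
The ordinary-annuity PV formula values the stream one period before the first payment (period 9); discount that back 9 periods:
PV₀ = 44,100 × [1 − (1+r)^−14] / r × (1+r)^−9 = $104,030.94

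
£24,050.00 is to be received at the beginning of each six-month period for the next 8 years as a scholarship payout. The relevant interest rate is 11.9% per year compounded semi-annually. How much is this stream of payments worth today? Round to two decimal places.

£258,394.58

This is an annuity due: 16 payments of £24,050.00 at the beginning of each six-month period.
Periodic rate r = 0.119/2 per half-year; n is counted in half-years.
PV = PMT × [(1 − (1+r)^−n)/r] × (1+r) = 24,050 × [1 − (1+r)^−16] / r × (1+r) = £258,394.58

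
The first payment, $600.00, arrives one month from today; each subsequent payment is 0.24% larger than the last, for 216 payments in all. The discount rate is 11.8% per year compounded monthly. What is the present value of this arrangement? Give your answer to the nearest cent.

$64,353.07

Periodic rate r = 0.118/12 per month; n is counted in months.
Growing ordinary annuity: PV = PMT₁ × [1 − ((1+g)/(1+r))^n] / (r − g) = 600 × [1 − ((1+0.0024)/(1+r))^216] / (r − 0.0024) = $64,353.07.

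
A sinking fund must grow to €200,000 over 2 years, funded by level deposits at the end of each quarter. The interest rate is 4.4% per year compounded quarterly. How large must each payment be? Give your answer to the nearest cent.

€24,053.29

Level ordinary annuity; solve FV = PMT × [((1+r)^n − 1)/r] for PMT.
Periodic rate r = 0.044/4 per quarter; n is counted in quarters.
With n = 8: PMT = 200,000 / ([((1+r)^n − 1)/r]) = €24,053.29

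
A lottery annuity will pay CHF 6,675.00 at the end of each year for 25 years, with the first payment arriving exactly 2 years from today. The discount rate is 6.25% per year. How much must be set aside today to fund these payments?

Ordinary annuity of 25 payments, first payment at period 2.
Periodic rate r = 0.0625 per year.
The ordinary-annuity PV formula values the stream one period before the first payment (period 1); discount that back 1 periods:
PV₀ = 6,675 × [1 − (1+r)^−25] / r × (1+r)^−1 = CHF 78,436.64

CHF 78,436.64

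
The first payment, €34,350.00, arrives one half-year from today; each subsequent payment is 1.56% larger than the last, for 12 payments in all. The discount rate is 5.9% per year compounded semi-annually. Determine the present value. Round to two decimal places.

Periodic rate r = 0.059/2 per half-year; n is counted in half-years.
Growing ordinary annuity: PV = PMT₁ × [1 − ((1+g)/(1+r))^n] / (r − g) = 34,350 × [1 − ((1+0.0156)/(1+r))^12] / (r − 0.0156) = €371,954.29.

€371,954.29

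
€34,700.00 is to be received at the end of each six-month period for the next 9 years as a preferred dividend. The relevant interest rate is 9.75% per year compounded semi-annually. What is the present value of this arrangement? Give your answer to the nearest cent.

€409,619.32

This is an ordinary annuity: 18 payments of €34,700.00 at the end of each six-month period.
Periodic rate r = 0.0975/2 per half-year; n is counted in half-years.
PV = PMT × [(1 − (1+r)^−n)/r] = 34,700 × [1 − (1+r)^−18] / r = €409,619.32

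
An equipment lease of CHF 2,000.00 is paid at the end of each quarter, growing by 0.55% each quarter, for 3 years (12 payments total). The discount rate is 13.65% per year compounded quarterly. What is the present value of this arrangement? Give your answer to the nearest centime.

CHF 19,981.36

Periodic rate r = 0.1365/4 per quarter; n is counted in quarters.
Growing ordinary annuity: PV = PMT₁ × [1 − ((1+g)/(1+r))^n] / (r − g) = 2,000 × [1 − ((1+0.0055)/(1+r))^12] / (r − 0.0055) = CHF 19,981.36.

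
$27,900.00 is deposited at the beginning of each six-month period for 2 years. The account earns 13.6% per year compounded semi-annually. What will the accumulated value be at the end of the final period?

$131,906.56

This is an annuity due: 4 deposits of $27,900.00 at the beginning of each six-month period.
Periodic rate r = 0.136/2 per half-year; n is counted in half-years.
FV = PMT × [((1+r)^n − 1)/r] × (1+r) = 27,900 × [(1+r)^4 − 1] / r × (1+r) = $131,906.56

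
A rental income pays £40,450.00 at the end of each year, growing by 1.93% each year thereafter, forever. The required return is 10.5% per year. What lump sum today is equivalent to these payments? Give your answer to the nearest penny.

£471,995.33

Periodic rate r = 0.105 per year.
Growing perpetuity (Gordon): PV = PMT₁ / (r − g) = 40,450 / (r − 0.0193) = £471,995.33.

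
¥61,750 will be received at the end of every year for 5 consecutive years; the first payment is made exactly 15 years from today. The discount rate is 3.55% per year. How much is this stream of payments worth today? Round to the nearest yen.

Ordinary annuity of 5 payments, first payment at period 15.
Periodic rate r = 0.0355 per year.
The ordinary-annuity PV formula values the stream one period before the first payment (period 14); discount that back 14 periods:
PV₀ = 61,750 × [1 − (1+r)^−5] / r × (1+r)^−14 = ¥170,838

¥170,838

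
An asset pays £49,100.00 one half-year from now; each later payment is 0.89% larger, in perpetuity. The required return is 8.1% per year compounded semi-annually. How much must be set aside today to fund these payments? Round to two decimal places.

£1,553,797.47

Periodic rate r = 0.081/2 per half-year.
Growing perpetuity (Gordon): PV = PMT₁ / (r − g) = 49,100 / (r − 0.0089) = £1,553,797.47.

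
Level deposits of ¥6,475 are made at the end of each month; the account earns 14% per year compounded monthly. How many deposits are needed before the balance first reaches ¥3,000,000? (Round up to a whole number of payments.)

Periodic rate r = 0.14/12 per month; n is counted in months.
Ordinary annuity FV: 3,000,000 = 6,475 × [((1+r)^n − 1)/r].
(1+r)^n = 1 + 3,000,000 × r / 6,475, so n = ln(1 + 3,000,000·r/6,475) / ln(1+r) = 160.11.
Round up to a whole number of payments: n = 161.

161 payments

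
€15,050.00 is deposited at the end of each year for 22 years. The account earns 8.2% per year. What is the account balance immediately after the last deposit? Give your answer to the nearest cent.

This is an ordinary annuity: 22 deposits of €15,050.00 at the end of each year.
Periodic rate r = 0.082 per year.
FV = PMT × [((1+r)^n − 1)/r] = 15,050 × [(1+r)^22 − 1] / r = €855,719.04

€855,719.04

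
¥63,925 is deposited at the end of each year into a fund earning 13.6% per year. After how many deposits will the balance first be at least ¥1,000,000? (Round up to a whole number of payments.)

Periodic rate r = 0.136 per year.
Ordinary annuity FV: 1,000,000 = 63,925 × [((1+r)^n − 1)/r].
(1+r)^n = 1 + 1,000,000 × r / 63,925, so n = ln(1 + 1,000,000·r/63,925) / ln(1+r) = 8.94.
Round up to a whole number of payments: n = 9.

9 payments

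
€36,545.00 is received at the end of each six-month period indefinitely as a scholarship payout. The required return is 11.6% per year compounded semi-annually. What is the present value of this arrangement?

€630,086.21

Periodic rate r = 0.116/2 per half-year.
Level perpetuity: PV = PMT / r = 36,545 / (0.116/2) = €630,086.21.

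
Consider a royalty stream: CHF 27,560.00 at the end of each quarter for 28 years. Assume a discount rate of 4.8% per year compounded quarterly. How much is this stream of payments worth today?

CHF 1,692,884.10

This is an ordinary annuity: 112 payments of CHF 27,560.00 at the end of each quarter.
Periodic rate r = 0.048/4 per quarter; n is counted in quarters.
PV = PMT × [(1 − (1+r)^−n)/r] = 27,560 × [1 − (1+r)^−112] / r = CHF 1,692,884.10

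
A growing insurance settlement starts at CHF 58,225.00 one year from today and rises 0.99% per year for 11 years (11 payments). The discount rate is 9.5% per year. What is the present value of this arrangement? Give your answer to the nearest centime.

CHF 403,207.75

Periodic rate r = 0.095 per year.
Growing ordinary annuity: PV = PMT₁ × [1 − ((1+g)/(1+r))^n] / (r − g) = 58,225 × [1 − ((1+0.0099)/(1+r))^11] / (r − 0.0099) = CHF 403,207.75.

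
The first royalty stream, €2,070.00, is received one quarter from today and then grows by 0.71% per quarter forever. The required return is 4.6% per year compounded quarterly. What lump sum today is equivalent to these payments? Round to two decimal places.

€470,454.55

Periodic rate r = 0.046/4 per quarter.
Growing perpetuity (Gordon): PV = PMT₁ / (r − g) = 2,070 / (r − 0.0071) = €470,454.55.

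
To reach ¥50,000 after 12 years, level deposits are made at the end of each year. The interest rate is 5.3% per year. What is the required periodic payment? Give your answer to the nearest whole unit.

Level ordinary annuity; solve FV = PMT × [((1+r)^n − 1)/r] for PMT.
Periodic rate r = 0.053 per year.
With n = 12: PMT = 50,000 / ([((1+r)^n − 1)/r]) = ¥3,087

¥3,087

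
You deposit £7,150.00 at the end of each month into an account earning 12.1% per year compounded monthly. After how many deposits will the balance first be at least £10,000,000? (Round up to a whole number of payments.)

Periodic rate r = 0.121/12 per month; n is counted in months.
Ordinary annuity FV: 10,000,000 = 7,150 × [((1+r)^n − 1)/r].
(1+r)^n = 1 + 10,000,000 × r / 7,150, so n = ln(1 + 10,000,000·r/7,150) / ln(1+r) = 270.60.
Round up to a whole number of payments: n = 271.

271 payments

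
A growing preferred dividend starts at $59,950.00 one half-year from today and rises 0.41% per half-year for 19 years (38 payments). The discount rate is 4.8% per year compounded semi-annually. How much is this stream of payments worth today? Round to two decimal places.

Periodic rate r = 0.048/2 per half-year; n is counted in half-years.
Growing ordinary annuity: PV = PMT₁ × [1 − ((1+g)/(1+r))^n] / (r − g) = 59,950 × [1 − ((1+0.0041)/(1+r))^38] / (r − 0.0041) = $1,583,463.18.

$1,583,463.18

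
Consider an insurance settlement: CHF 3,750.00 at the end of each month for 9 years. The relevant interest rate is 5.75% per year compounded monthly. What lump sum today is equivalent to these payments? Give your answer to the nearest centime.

CHF 315,590.27

This is an ordinary annuity: 108 payments of CHF 3,750.00 at the end of each month.
Periodic rate r = 0.0575/12 per month; n is counted in months.
PV = PMT × [(1 − (1+r)^−n)/r] = 3,750 × [1 − (1+r)^−108] / r = CHF 315,590.27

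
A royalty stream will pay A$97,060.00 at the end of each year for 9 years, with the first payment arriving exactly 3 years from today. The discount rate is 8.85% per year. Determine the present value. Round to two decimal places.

A$494,132.39

Ordinary annuity of 9 payments, first payment at period 3.
Periodic rate r = 0.0885 per year.
The ordinary-annuity PV formula values the stream one period before the first payment (period 2); discount that back 2 periods:
PV₀ = 97,060 × [1 − (1+r)^−9] / r × (1+r)^−2 = A$494,132.39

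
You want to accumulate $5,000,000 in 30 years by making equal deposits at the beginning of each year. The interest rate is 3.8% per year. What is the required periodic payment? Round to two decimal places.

Level annuity due; solve FV = PMT × [((1+r)^n − 1)/r] × (1+r) for PMT.
Periodic rate r = 0.038 per year.
With n = 30: PMT = 5,000,000 / ([((1+r)^n − 1)/r] × (1+r)) = $88,795.96

$88,795.96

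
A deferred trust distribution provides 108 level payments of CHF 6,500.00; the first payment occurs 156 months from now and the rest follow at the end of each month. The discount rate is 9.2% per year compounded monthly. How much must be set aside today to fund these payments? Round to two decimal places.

Ordinary annuity of 108 payments, first payment at period 156.
Periodic rate r = 0.092/12 per month; n is counted in months.
The ordinary-annuity PV formula values the stream one period before the first payment (period 155); discount that back 155 periods:
PV₀ = 6,500 × [1 − (1+r)^−108] / r × (1+r)^−155 = CHF 145,777.21

CHF 145,777.21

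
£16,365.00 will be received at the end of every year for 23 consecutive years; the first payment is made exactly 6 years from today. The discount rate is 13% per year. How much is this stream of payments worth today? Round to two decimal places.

Ordinary annuity of 23 payments, first payment at period 6.
Periodic rate r = 0.13 per year.
The ordinary-annuity PV formula values the stream one period before the first payment (period 5); discount that back 5 periods:
PV₀ = 16,365 × [1 − (1+r)^−23] / r × (1+r)^−5 = £64,215.75

£64,215.75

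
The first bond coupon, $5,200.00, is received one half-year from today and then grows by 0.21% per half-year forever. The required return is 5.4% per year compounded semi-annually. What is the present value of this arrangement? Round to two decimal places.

Periodic rate r = 0.054/2 per half-year.
Growing perpetuity (Gordon): PV = PMT₁ / (r − g) = 5,200 / (r − 0.0021) = $208,835.34.

$208,835.34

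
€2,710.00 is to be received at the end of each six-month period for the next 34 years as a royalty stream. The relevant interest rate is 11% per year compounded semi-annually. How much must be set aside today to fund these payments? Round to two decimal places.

€47,980.20

This is an ordinary annuity: 68 payments of €2,710.00 at the end of each six-month period.
Periodic rate r = 0.11/2 per half-year; n is counted in half-years.
PV = PMT × [(1 − (1+r)^−n)/r] = 2,710 × [1 − (1+r)^−68] / r = €47,980.20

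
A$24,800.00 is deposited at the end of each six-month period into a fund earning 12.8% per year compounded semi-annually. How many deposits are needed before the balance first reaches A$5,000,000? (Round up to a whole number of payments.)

Periodic rate r = 0.128/2 per half-year; n is counted in half-years.
Ordinary annuity FV: 5,000,000 = 24,800 × [((1+r)^n − 1)/r].
(1+r)^n = 1 + 5,000,000 × r / 24,800, so n = ln(1 + 5,000,000·r/24,800) / ln(1+r) = 42.43.
Round up to a whole number of payments: n = 43.

43 payments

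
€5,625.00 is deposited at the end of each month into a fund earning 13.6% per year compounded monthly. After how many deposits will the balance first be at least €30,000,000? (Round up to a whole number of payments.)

Periodic rate r = 0.136/12 per month; n is counted in months.
Ordinary annuity FV: 30,000,000 = 5,625 × [((1+r)^n − 1)/r].
(1+r)^n = 1 + 30,000,000 × r / 5,625, so n = ln(1 + 30,000,000·r/5,625) / ln(1+r) = 365.42.
Round up to a whole number of payments: n = 366.

366 payments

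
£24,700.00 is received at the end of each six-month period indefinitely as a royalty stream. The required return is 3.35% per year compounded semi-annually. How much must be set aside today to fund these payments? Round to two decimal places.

£1,474,626.87

Periodic rate r = 0.0335/2 per half-year.
Level perpetuity: PV = PMT / r = 24,700 / (0.0335/2) = £1,474,626.87.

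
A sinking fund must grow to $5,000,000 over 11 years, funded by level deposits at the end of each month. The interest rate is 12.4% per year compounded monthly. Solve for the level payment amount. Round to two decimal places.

Level ordinary annuity; solve FV = PMT × [((1+r)^n − 1)/r] for PMT.
Periodic rate r = 0.124/12 per month; n is counted in months.
With n = 132: PMT = 5,000,000 / ([((1+r)^n − 1)/r]) = $17,911.67

$17,911.67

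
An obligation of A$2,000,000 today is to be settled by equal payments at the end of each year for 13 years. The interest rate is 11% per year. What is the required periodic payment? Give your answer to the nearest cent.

A$296,301.99

Level ordinary annuity; solve PV = PMT × [(1 − (1+r)^−n)/r] for PMT.
Periodic rate r = 0.11 per year.
With n = 13: PMT = 2,000,000 / ([(1 − (1+r)^−n)/r]) = A$296,301.99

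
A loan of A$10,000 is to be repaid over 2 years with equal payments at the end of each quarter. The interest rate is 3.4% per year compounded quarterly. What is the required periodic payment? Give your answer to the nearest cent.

A$1,298.28

Level ordinary annuity; solve PV = PMT × [(1 − (1+r)^−n)/r] for PMT.
Periodic rate r = 0.034/4 per quarter; n is counted in quarters.
With n = 8: PMT = 10,000 / ([(1 − (1+r)^−n)/r]) = A$1,298.28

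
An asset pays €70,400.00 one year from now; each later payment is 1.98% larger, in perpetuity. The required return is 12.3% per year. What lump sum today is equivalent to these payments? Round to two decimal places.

Periodic rate r = 0.123 per year.
Growing perpetuity (Gordon): PV = PMT₁ / (r − g) = 70,400 / (r − 0.0198) = €682,170.54.

€682,170.54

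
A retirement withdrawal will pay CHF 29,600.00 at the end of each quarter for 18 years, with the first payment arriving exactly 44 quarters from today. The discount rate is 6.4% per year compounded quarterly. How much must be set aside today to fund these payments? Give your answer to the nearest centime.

Ordinary annuity of 72 payments, first payment at period 44.
Periodic rate r = 0.064/4 per quarter; n is counted in quarters.
The ordinary-annuity PV formula values the stream one period before the first payment (period 43); discount that back 43 periods:
PV₀ = 29,600 × [1 − (1+r)^−72] / r × (1+r)^−43 = CHF 636,727.88

CHF 636,727.88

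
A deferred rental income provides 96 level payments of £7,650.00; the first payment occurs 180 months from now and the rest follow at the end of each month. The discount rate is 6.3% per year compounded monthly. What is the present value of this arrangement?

£225,497.40

Ordinary annuity of 96 payments, first payment at period 180.
Periodic rate r = 0.063/12 per month; n is counted in months.
The ordinary-annuity PV formula values the stream one period before the first payment (period 179); discount that back 179 periods:
PV₀ = 7,650 × [1 − (1+r)^−96] / r × (1+r)^−179 = £225,497.40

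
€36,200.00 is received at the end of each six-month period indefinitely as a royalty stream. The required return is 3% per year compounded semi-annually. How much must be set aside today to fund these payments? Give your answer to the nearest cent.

Periodic rate r = 0.03/2 per half-year.
Level perpetuity: PV = PMT / r = 36,200 / (0.03/2) = €2,413,333.33.

€2,413,333.33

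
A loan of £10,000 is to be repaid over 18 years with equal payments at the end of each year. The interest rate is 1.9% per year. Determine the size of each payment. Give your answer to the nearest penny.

Level ordinary annuity; solve PV = PMT × [(1 − (1+r)^−n)/r] for PMT.
Periodic rate r = 0.019 per year.
With n = 18: PMT = 10,000 / ([(1 − (1+r)^−n)/r]) = £661.17

£661.17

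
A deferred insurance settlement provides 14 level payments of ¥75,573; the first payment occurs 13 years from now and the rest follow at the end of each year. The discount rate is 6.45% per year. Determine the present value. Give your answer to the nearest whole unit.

Ordinary annuity of 14 payments, first payment at period 13.
Periodic rate r = 0.0645 per year.
The ordinary-annuity PV formula values the stream one period before the first payment (period 12); discount that back 12 periods:
PV₀ = 75,573 × [1 − (1+r)^−14] / r × (1+r)^−12 = ¥322,740

¥322,740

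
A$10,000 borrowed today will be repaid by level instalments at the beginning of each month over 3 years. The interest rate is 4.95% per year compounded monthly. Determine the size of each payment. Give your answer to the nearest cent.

Level annuity due; solve PV = PMT × [(1 − (1+r)^−n)/r] × (1+r) for PMT.
Periodic rate r = 0.0495/12 per month; n is counted in months.
With n = 36: PMT = 10,000 / ([(1 − (1+r)^−n)/r] × (1+r)) = A$298.25

A$298.25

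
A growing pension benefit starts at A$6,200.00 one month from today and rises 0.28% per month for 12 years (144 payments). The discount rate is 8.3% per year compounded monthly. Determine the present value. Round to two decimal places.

Periodic rate r = 0.083/12 per month; n is counted in months.
Growing ordinary annuity: PV = PMT₁ × [1 − ((1+g)/(1+r))^n] / (r − g) = 6,200 × [1 − ((1+0.0028)/(1+r))^144] / (r − 0.0028) = A$671,161.09.

A$671,161.09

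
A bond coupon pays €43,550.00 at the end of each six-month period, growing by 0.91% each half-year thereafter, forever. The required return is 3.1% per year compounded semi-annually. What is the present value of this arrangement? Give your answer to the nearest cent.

Periodic rate r = 0.031/2 per half-year.
Growing perpetuity (Gordon): PV = PMT₁ / (r − g) = 43,550 / (r − 0.0091) = €6,804,687.50.

€6,804,687.50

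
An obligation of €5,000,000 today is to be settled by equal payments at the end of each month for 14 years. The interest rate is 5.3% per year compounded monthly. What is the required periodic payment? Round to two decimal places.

€42,219.44

Level ordinary annuity; solve PV = PMT × [(1 − (1+r)^−n)/r] for PMT.
Periodic rate r = 0.053/12 per month; n is counted in months.
With n = 168: PMT = 5,000,000 / ([(1 − (1+r)^−n)/r]) = €42,219.44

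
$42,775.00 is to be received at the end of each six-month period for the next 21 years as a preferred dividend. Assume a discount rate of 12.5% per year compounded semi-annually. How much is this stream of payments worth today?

This is an ordinary annuity: 42 payments of $42,775.00 at the end of each six-month period.
Periodic rate r = 0.125/2 per half-year; n is counted in half-years.
PV = PMT × [(1 − (1+r)^−n)/r] = 42,775 × [1 − (1+r)^−42] / r = $630,759.28

$630,759.28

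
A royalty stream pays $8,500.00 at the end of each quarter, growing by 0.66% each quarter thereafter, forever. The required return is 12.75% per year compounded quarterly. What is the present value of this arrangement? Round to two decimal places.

Periodic rate r = 0.1275/4 per quarter.
Growing perpetuity (Gordon): PV = PMT₁ / (r − g) = 8,500 / (r − 0.0066) = $336,300.69.

$336,300.69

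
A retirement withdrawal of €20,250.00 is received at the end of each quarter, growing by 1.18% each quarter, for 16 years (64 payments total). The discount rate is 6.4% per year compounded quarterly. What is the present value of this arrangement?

Periodic rate r = 0.064/4 per quarter; n is counted in quarters.
Growing ordinary annuity: PV = PMT₁ × [1 − ((1+g)/(1+r))^n] / (r − g) = 20,250 × [1 − ((1+0.0118)/(1+r))^64] / (r − 0.0118) = €1,122,826.29.

€1,122,826.29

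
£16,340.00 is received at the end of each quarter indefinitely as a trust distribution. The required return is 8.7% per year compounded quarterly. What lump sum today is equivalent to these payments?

Periodic rate r = 0.087/4 per quarter.
Level perpetuity: PV = PMT / r = 16,340 / (0.087/4) = £751,264.37.

£751,264.37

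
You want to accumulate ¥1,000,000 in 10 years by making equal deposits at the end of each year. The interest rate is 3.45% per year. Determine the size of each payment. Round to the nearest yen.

¥85,439

Level ordinary annuity; solve FV = PMT × [((1+r)^n − 1)/r] for PMT.
Periodic rate r = 0.0345 per year.
With n = 10: PMT = 1,000,000 / ([((1+r)^n − 1)/r]) = ¥85,439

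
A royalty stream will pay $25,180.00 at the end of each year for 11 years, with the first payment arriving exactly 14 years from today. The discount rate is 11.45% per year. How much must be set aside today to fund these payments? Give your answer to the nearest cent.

$37,423.78

Ordinary annuity of 11 payments, first payment at period 14.
Periodic rate r = 0.1145 per year.
The ordinary-annuity PV formula values the stream one period before the first payment (period 13); discount that back 13 periods:
PV₀ = 25,180 × [1 − (1+r)^−11] / r × (1+r)^−13 = $37,423.78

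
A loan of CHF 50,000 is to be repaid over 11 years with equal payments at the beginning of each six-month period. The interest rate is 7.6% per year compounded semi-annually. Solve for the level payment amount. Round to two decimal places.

Level annuity due; solve PV = PMT × [(1 − (1+r)^−n)/r] × (1+r) for PMT.
Periodic rate r = 0.076/2 per half-year; n is counted in half-years.
With n = 22: PMT = 50,000 / ([(1 − (1+r)^−n)/r] × (1+r)) = CHF 3,269.86

CHF 3,269.86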